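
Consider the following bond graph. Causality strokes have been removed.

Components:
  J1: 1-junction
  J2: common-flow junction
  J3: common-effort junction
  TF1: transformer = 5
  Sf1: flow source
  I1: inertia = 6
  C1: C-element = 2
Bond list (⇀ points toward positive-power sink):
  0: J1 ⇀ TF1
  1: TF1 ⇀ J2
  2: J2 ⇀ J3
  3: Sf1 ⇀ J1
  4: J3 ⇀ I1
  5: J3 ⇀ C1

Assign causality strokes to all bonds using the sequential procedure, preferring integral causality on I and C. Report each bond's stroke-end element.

#3 stroke at Sf1  (Sf1: flow source, stroke at near end)
#0 stroke at J1  (common-f at J1 fixed by 3)
#1 stroke at TF1  (through TF1, causality passes straight; one stroke at TF1)
#2 stroke at J2  (common-f at J2 fixed by 1)
#4 stroke at I1  (I1 integral (f out))
#5 stroke at J3  (J3 needs exactly one e-in)

β0 stroke→J1
β1 stroke→TF1
β2 stroke→J2
β3 stroke→Sf1
β4 stroke→I1
β5 stroke→J3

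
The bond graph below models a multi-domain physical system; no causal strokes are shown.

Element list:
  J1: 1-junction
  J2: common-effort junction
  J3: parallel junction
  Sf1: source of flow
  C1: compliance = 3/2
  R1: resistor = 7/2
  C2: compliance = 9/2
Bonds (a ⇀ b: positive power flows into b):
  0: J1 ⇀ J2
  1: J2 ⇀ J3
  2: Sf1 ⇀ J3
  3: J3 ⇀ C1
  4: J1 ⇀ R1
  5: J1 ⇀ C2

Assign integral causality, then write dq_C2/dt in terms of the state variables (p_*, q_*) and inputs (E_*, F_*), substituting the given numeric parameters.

dq_C2/dt = -4*q_C1/21 - 4*q_C2/63

bond 2 →Sf1  (Sf1: flow source, stroke at near end)
bond 3 →J3  (C1 integral (e out))
bond 1 →J2  (J3 effort already set via bond 3)
bond 0 →J1  (0-jn J2 has e-setter on 1)
bond 5 →J1  (C2: C, integral causality)
bond 4 →R1  (only one flow-in slot at J1)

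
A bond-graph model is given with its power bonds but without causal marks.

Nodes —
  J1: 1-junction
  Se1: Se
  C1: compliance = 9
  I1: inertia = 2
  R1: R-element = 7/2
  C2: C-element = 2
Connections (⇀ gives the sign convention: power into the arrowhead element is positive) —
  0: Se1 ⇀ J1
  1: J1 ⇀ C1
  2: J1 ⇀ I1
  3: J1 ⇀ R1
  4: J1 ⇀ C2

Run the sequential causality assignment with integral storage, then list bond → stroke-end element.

#0 →J1  (Se1: effort source, stroke at far end)
#1 →J1  (prefer integral on C1)
#2 →I1  (I1: I, integral causality)
#3 →J1  (J1 flow already set via bond 2)
#4 →J1  (common-f at J1 fixed by 2)

bond 0 |J1
bond 1 |J1
bond 2 |I1
bond 3 |J1
bond 4 |J1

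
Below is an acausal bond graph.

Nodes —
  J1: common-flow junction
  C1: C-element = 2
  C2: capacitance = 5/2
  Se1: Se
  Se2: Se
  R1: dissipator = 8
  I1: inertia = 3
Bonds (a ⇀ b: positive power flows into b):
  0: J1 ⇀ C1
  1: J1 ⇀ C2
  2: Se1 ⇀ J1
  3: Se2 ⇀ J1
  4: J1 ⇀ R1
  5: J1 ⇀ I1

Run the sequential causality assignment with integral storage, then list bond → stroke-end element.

β0 stroke→J1
β1 stroke→J1
β2 stroke→J1
β3 stroke→J1
β4 stroke→J1
β5 stroke→I1

#2 stroke at J1  (Se1 fixes effort; stroke away)
#3 stroke at J1  (Se2: effort source, stroke at far end)
#0 stroke at J1  (C1 integral (e out))
#1 stroke at J1  (prefer integral on C2)
#5 stroke at I1  (prefer integral on I1)
#4 stroke at J1  (1-jn J1 has f-setter on 5)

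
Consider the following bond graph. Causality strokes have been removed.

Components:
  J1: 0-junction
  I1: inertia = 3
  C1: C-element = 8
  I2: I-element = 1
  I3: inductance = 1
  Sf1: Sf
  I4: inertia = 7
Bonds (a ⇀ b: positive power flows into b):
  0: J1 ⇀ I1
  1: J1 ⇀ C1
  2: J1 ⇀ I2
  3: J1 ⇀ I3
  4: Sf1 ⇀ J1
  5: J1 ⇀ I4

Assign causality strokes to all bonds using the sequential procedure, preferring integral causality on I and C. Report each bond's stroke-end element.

bond 4 stroke→Sf1  (Sf1 fixes flow; stroke at Sf1)
bond 0 stroke→I1  (I1: I, integral causality)
bond 1 stroke→J1  (C1 integral (e out))
bond 2 stroke→I2  (common-e at J1 fixed by 1)
bond 3 stroke→I3  (J1: bond 1 brought effort, rest push out)
bond 5 stroke→I4  (J1: bond 1 brought effort, rest push out)

bond 0 stroke→I1
bond 1 stroke→J1
bond 2 stroke→I2
bond 3 stroke→I3
bond 4 stroke→Sf1
bond 5 stroke→I4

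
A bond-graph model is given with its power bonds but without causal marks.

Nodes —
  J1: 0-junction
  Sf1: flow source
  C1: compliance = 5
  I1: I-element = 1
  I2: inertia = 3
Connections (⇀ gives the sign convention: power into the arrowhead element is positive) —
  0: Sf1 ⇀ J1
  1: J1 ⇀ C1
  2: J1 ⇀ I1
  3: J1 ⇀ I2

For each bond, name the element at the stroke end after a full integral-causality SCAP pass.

β0 stroke→Sf1
β1 stroke→J1
β2 stroke→I1
β3 stroke→I2

bond 0 →Sf1  (Sf1 fixes flow; stroke at Sf1)
bond 1 →J1  (C1 outputs effort q/C1)
bond 2 →I1  (0-jn J1 has e-setter on 1)
bond 3 →I2  (J1: bond 1 brought effort, rest push out)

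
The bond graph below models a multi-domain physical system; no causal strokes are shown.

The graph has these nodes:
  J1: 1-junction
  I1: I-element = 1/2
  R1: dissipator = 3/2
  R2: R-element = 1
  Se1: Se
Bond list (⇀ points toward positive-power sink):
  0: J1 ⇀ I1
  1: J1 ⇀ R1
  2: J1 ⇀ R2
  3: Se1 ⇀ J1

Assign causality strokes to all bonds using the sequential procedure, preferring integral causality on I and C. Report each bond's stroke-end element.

b0 →I1
b1 →J1
b2 →J1
b3 →J1

b3 →J1  (Se1 fixes effort; stroke away)
b0 →I1  (I1: I, integral causality)
b1 →J1  (1-jn J1 has f-setter on 0)
b2 →J1  (J1: bond 0 brought flow, rest push out)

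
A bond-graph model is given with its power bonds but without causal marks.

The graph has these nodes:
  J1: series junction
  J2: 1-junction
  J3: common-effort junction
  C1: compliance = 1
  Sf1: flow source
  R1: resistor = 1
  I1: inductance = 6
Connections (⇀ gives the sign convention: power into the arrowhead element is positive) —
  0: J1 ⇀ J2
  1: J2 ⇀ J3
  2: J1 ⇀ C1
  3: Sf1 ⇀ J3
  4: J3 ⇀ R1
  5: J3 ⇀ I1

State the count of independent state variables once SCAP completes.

2  (C1, I1 all integral)

β3 stroke at Sf1  (Sf1 fixes flow; stroke at Sf1)
β2 stroke at J1  (C1 integral (e out))
β0 stroke at J2  (closing 1-jn rule on J1)
β1 stroke at J3  (only one flow-in slot at J2)
β4 stroke at R1  (J3: bond 1 brought effort, rest push out)
β5 stroke at I1  (J3: bond 1 brought effort, rest push out)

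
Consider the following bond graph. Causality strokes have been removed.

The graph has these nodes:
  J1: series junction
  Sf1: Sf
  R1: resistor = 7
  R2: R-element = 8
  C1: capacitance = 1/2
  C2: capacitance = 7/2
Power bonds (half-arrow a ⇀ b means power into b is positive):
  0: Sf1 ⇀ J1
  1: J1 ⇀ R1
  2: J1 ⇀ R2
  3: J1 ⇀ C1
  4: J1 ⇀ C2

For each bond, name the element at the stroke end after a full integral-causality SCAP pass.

bond 0 stroke→Sf1  (source Sf1 imposes f)
bond 1 stroke→J1  (J1 flow already set via bond 0)
bond 2 stroke→J1  (J1: bond 0 brought flow, rest push out)
bond 3 stroke→J1  (1-jn J1 has f-setter on 0)
bond 4 stroke→J1  (J1: bond 0 brought flow, rest push out)

β0 →Sf1
β1 →J1
β2 →J1
β3 →J1
β4 →J1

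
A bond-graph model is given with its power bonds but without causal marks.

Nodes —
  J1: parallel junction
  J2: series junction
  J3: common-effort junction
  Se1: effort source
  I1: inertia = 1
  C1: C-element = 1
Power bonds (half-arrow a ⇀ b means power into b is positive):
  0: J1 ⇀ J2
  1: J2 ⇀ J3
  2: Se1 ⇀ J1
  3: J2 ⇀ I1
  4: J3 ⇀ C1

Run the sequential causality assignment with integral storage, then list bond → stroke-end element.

bond 2 stroke at J1  (Se1 fixes effort; stroke away)
bond 0 stroke at J2  (J1 effort already set via bond 2)
bond 3 stroke at I1  (I1 outputs flow p/I1)
bond 1 stroke at J2  (J2 flow already set via bond 3)
bond 4 stroke at J3  (J3: last free bond brings effort in)

β0 →J2
β1 →J2
β2 →J1
β3 →I1
β4 →J3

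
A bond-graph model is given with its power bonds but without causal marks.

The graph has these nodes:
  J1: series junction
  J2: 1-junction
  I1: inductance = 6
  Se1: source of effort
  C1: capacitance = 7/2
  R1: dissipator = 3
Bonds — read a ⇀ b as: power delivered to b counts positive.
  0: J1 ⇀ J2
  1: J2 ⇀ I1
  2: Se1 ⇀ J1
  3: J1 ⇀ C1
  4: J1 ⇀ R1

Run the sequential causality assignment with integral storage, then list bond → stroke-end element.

b0 |J2
b1 |I1
b2 |J1
b3 |J1
b4 |J1

bond 2 stroke at J1  (Se1 fixes effort; stroke away)
bond 1 stroke at I1  (I1 outputs flow p/I1)
bond 0 stroke at J2  (1-jn J2 has f-setter on 1)
bond 3 stroke at J1  (J1 flow already set via bond 0)
bond 4 stroke at J1  (common-f at J1 fixed by 0)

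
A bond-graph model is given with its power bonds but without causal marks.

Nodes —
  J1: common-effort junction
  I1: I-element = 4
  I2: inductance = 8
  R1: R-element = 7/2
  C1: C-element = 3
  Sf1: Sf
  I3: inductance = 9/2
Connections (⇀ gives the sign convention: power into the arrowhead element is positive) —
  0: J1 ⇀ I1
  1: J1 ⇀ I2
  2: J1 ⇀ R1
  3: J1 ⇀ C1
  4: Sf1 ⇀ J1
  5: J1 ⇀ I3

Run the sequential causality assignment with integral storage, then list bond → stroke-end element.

#0 |I1
#1 |I2
#2 |R1
#3 |J1
#4 |Sf1
#5 |I3

bond 4 stroke→Sf1  (Sf1: flow source, stroke at near end)
bond 0 stroke→I1  (I1 integral (f out))
bond 1 stroke→I2  (I2 outputs flow p/I2)
bond 3 stroke→J1  (C1: C, integral causality)
bond 2 stroke→R1  (0-jn J1 has e-setter on 3)
bond 5 stroke→I3  (J1 effort already set via bond 3)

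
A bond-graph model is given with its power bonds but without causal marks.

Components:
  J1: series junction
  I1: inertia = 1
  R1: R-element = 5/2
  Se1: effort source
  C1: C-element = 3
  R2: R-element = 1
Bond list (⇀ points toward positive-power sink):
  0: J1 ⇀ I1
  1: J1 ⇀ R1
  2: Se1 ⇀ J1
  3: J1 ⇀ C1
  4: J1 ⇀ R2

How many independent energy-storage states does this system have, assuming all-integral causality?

b2 stroke at J1  (source Se1 imposes e)
b0 stroke at I1  (prefer integral on I1)
b1 stroke at J1  (J1: bond 0 brought flow, rest push out)
b3 stroke at J1  (1-jn J1 has f-setter on 0)
b4 stroke at J1  (J1 flow already set via bond 0)

2  (C1, I1 all integral)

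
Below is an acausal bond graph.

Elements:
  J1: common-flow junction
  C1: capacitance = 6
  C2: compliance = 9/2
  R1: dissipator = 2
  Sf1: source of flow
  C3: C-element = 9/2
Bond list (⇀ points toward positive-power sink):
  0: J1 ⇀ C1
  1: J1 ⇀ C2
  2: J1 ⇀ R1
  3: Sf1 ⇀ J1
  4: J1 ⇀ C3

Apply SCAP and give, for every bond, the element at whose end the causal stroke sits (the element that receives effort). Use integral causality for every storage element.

b3 stroke→Sf1  (Sf1: flow source, stroke at near end)
b0 stroke→J1  (J1: bond 3 brought flow, rest push out)
b1 stroke→J1  (1-jn J1 has f-setter on 3)
b2 stroke→J1  (J1 flow already set via bond 3)
b4 stroke→J1  (1-jn J1 has f-setter on 3)

#0 stroke at J1
#1 stroke at J1
#2 stroke at J1
#3 stroke at Sf1
#4 stroke at J1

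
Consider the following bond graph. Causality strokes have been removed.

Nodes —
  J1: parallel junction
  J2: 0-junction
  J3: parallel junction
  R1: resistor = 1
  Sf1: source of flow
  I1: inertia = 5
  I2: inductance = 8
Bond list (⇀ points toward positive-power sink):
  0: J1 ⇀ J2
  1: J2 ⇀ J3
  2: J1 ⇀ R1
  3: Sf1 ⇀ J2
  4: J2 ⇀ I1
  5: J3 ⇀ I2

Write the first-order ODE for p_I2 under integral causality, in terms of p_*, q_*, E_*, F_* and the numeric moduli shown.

dp_I2/dt = F_Sf1 - p_I1/5 - p_I2/8

b3 stroke→Sf1  (Sf1 (Sf) sets flow on bond)
b4 stroke→I1  (I1 integral (f out))
b5 stroke→I2  (I2: I, integral causality)
b1 stroke→J3  (J3: last free bond brings effort in)
b0 stroke→J2  (only one effort-in slot at J2)
b2 stroke→J1  (J1 needs exactly one e-in)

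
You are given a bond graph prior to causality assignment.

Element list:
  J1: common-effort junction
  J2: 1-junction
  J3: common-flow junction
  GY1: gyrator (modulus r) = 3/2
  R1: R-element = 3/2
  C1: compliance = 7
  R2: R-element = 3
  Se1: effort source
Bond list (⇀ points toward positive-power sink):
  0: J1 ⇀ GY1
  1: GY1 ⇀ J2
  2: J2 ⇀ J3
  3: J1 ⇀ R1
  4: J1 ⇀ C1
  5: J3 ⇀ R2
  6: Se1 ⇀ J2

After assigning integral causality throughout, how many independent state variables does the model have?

1  (C1 all integral)

bond 6 stroke at J2  (Se1: effort source, stroke at far end)
bond 4 stroke at J1  (C1 outputs effort q/C1)
bond 0 stroke at GY1  (J1: bond 4 brought effort, rest push out)
bond 3 stroke at R1  (0-jn J1 has e-setter on 4)
bond 1 stroke at GY1  (through GY1, causality inverts; strokes same side of GY1)
bond 2 stroke at J2  (J2: bond 1 brought flow, rest push out)
bond 5 stroke at J3  (common-f at J3 fixed by 2)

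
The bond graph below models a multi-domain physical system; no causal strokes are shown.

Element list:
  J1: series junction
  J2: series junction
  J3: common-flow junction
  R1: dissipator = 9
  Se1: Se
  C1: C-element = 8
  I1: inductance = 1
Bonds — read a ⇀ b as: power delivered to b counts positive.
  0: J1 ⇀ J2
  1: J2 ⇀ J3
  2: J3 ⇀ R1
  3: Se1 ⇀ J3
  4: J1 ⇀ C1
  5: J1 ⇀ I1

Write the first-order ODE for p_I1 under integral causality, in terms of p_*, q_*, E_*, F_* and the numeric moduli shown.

dp_I1/dt = E_Se1 - 9*p_I1 - q_C1/8

b3 |J3  (Se1 (Se) sets effort on bond)
b4 |J1  (C1: C, integral causality)
b5 |I1  (I1: I, integral causality)
b0 |J1  (1-jn J1 has f-setter on 5)
b1 |J2  (J2 flow already set via bond 0)
b2 |J3  (J3: bond 1 brought flow, rest push out)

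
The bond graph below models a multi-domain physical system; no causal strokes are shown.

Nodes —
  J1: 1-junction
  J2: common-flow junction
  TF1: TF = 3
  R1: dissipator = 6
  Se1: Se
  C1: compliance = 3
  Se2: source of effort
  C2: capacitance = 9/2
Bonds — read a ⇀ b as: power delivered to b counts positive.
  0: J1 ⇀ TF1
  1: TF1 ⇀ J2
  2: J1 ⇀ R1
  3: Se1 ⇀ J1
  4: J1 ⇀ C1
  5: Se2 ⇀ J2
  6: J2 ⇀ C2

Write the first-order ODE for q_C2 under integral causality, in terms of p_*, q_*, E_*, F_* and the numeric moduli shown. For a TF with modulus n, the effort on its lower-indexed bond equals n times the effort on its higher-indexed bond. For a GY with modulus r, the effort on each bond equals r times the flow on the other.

bond 3 stroke→J1  (Se1: effort source, stroke at far end)
bond 5 stroke→J2  (Se2 (Se) sets effort on bond)
bond 4 stroke→J1  (C1 outputs effort q/C1)
bond 6 stroke→J2  (C2: C, integral causality)
bond 1 stroke→TF1  (only one flow-in slot at J2)
bond 0 stroke→J1  (TF1 one-in-one-out from 1)
bond 2 stroke→R1  (J1 needs exactly one f-in)

dq_C2/dt = E_Se1/2 + 3*E_Se2/2 - q_C1/6 - q_C2/3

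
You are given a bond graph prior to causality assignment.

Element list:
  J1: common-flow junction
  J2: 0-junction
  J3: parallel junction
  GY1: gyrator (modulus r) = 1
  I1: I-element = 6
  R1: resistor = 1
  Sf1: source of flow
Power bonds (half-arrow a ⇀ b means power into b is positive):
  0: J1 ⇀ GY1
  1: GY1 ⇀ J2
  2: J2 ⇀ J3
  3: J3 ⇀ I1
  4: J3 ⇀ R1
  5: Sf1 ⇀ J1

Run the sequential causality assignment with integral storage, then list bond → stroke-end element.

#0 stroke at J1
#1 stroke at J2
#2 stroke at J3
#3 stroke at I1
#4 stroke at R1
#5 stroke at Sf1

#5 stroke at Sf1  (Sf1 fixes flow; stroke at Sf1)
#0 stroke at J1  (J1 flow already set via bond 5)
#1 stroke at J2  (GY1: gyrator matches bond 0)
#2 stroke at J3  (J2 effort already set via bond 1)
#3 stroke at I1  (J3: bond 2 brought effort, rest push out)
#4 stroke at R1  (J3: bond 2 brought effort, rest push out)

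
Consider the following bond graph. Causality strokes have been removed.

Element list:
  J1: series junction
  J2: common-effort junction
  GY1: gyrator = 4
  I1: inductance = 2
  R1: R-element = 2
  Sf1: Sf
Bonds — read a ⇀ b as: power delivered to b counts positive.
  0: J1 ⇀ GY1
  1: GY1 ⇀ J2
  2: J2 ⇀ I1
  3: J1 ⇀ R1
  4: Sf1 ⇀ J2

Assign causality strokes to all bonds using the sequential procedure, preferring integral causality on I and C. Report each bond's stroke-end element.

bond 4 |Sf1  (Sf1 fixes flow; stroke at Sf1)
bond 2 |I1  (I1 outputs flow p/I1)
bond 1 |J2  (closing 0-jn rule on J2)
bond 0 |J1  (GY1 both-in/both-out from 1)
bond 3 |R1  (only one flow-in slot at J1)

b0 stroke→J1
b1 stroke→J2
b2 stroke→I1
b3 stroke→R1
b4 stroke→Sf1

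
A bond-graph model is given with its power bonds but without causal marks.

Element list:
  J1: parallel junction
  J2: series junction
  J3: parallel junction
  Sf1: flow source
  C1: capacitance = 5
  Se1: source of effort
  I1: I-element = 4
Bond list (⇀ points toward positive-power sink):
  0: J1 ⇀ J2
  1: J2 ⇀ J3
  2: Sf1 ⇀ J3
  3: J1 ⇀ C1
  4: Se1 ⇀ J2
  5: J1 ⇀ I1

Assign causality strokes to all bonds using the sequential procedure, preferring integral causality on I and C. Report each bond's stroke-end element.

bond 0 |J2
bond 1 |J3
bond 2 |Sf1
bond 3 |J1
bond 4 |J2
bond 5 |I1

bond 2 stroke→Sf1  (Sf1 fixes flow; stroke at Sf1)
bond 4 stroke→J2  (Se1 fixes effort; stroke away)
bond 1 stroke→J3  (J3 needs exactly one e-in)
bond 0 stroke→J2  (1-jn J2 has f-setter on 1)
bond 3 stroke→J1  (C1: C, integral causality)
bond 5 stroke→I1  (common-e at J1 fixed by 3)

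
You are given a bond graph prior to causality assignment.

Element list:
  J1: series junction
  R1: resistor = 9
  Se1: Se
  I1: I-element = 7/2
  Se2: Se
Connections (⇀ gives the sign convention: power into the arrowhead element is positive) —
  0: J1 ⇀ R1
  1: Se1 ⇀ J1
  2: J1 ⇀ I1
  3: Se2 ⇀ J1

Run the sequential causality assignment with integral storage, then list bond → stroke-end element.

bond 0 stroke at J1
bond 1 stroke at J1
bond 2 stroke at I1
bond 3 stroke at J1

bond 1 →J1  (source Se1 imposes e)
bond 3 →J1  (Se2 fixes effort; stroke away)
bond 2 →I1  (prefer integral on I1)
bond 0 →J1  (1-jn J1 has f-setter on 2)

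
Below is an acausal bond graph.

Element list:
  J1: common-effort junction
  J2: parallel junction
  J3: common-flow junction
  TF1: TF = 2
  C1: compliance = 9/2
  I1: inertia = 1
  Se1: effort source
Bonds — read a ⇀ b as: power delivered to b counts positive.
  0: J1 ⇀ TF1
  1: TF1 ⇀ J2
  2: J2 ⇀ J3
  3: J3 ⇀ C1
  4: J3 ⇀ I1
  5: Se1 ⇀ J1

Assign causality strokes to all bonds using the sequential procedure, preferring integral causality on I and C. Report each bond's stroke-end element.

β5 |J1  (Se1 fixes effort; stroke away)
β0 |TF1  (J1 effort already set via bond 5)
β1 |J2  (through TF1, causality passes straight; one stroke at TF1)
β2 |J3  (common-e at J2 fixed by 1)
β3 |J3  (C1 outputs effort q/C1)
β4 |I1  (closing 1-jn rule on J3)

bond 0 stroke→TF1
bond 1 stroke→J2
bond 2 stroke→J3
bond 3 stroke→J3
bond 4 stroke→I1
bond 5 stroke→J1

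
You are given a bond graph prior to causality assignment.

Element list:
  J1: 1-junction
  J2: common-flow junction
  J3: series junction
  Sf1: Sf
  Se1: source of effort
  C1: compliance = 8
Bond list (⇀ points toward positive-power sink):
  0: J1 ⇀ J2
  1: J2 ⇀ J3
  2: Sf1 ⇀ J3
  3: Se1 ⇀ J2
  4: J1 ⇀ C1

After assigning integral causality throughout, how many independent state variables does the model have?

1  (C1 all integral)

bond 2 |Sf1  (Sf1 (Sf) sets flow on bond)
bond 3 |J2  (source Se1 imposes e)
bond 1 |J3  (1-jn J3 has f-setter on 2)
bond 0 |J2  (common-f at J2 fixed by 1)
bond 4 |J1  (common-f at J1 fixed by 0)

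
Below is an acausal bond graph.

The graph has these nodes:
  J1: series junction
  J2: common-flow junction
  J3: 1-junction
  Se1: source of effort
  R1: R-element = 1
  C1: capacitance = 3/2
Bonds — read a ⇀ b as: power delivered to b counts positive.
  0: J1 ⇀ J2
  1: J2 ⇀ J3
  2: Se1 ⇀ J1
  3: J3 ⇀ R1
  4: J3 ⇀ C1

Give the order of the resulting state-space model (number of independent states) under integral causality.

1  (C1 all integral)

#2 stroke at J1  (Se1: effort source, stroke at far end)
#0 stroke at J2  (only one flow-in slot at J1)
#1 stroke at J3  (only one flow-in slot at J2)
#4 stroke at J3  (prefer integral on C1)
#3 stroke at R1  (J3 needs exactly one f-in)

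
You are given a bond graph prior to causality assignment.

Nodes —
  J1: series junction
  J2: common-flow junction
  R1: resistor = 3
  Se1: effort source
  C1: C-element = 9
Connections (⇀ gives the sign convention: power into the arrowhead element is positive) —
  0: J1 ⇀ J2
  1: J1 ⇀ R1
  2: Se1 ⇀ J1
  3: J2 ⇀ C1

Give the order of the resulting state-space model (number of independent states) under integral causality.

1  (C1 all integral)

β2 stroke→J1  (Se1: effort source, stroke at far end)
β3 stroke→J2  (prefer integral on C1)
β0 stroke→J1  (J2: last free bond brings flow in)
β1 stroke→R1  (J1: last free bond brings flow in)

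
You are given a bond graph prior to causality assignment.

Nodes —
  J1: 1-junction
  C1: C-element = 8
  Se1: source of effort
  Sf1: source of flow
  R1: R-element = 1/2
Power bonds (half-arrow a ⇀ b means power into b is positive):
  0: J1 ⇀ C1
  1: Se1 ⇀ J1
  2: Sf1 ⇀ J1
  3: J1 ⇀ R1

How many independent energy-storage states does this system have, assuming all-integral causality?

b1 →J1  (Se1 fixes effort; stroke away)
b2 →Sf1  (Sf1: flow source, stroke at near end)
b0 →J1  (common-f at J1 fixed by 2)
b3 →J1  (1-jn J1 has f-setter on 2)

1  (C1 all integral)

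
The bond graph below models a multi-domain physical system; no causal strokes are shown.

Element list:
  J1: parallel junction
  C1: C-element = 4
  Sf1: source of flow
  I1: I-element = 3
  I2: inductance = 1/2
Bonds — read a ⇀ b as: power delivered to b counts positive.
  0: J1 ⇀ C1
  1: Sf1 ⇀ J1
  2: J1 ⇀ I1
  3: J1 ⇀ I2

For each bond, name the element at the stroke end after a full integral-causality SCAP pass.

β0 |J1
β1 |Sf1
β2 |I1
β3 |I2

β1 |Sf1  (Sf1 (Sf) sets flow on bond)
β0 |J1  (C1: C, integral causality)
β2 |I1  (J1 effort already set via bond 0)
β3 |I2  (0-jn J1 has e-setter on 0)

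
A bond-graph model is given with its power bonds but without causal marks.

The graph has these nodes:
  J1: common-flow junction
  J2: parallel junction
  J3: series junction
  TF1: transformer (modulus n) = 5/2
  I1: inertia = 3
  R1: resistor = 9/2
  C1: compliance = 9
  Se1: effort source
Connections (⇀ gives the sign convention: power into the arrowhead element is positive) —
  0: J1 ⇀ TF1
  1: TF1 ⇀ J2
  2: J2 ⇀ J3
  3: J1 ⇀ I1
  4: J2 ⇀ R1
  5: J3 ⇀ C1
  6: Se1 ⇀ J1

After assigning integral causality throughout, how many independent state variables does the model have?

b6 →J1  (Se1 (Se) sets effort on bond)
b3 →I1  (I1: I, integral causality)
b0 →J1  (J1: bond 3 brought flow, rest push out)
b1 →TF1  (TF TF1: opposite of bond 0)
b5 →J3  (C1 integral (e out))
b2 →J2  (J3: last free bond brings flow in)
b4 →R1  (common-e at J2 fixed by 2)

2  (C1, I1 all integral)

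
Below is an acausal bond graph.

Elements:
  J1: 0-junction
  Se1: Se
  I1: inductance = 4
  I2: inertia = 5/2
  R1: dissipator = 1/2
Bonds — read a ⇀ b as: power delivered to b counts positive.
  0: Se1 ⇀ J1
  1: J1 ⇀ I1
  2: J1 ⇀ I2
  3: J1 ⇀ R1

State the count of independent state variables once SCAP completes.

bond 0 stroke at J1  (Se1 (Se) sets effort on bond)
bond 1 stroke at I1  (common-e at J1 fixed by 0)
bond 2 stroke at I2  (0-jn J1 has e-setter on 0)
bond 3 stroke at R1  (J1: bond 0 brought effort, rest push out)

2  (I1, I2 all integral)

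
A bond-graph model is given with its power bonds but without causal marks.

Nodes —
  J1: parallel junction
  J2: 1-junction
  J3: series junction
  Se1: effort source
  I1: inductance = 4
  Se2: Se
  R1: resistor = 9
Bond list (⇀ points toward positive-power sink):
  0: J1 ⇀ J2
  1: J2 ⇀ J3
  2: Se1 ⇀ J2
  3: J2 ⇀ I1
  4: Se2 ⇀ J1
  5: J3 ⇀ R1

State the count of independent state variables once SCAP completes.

β2 stroke→J2  (Se1 fixes effort; stroke away)
β4 stroke→J1  (Se2 (Se) sets effort on bond)
β0 stroke→J2  (J1 effort already set via bond 4)
β3 stroke→I1  (I1 integral (f out))
β1 stroke→J2  (1-jn J2 has f-setter on 3)
β5 stroke→J3  (J3: bond 1 brought flow, rest push out)

1  (I1 all integral)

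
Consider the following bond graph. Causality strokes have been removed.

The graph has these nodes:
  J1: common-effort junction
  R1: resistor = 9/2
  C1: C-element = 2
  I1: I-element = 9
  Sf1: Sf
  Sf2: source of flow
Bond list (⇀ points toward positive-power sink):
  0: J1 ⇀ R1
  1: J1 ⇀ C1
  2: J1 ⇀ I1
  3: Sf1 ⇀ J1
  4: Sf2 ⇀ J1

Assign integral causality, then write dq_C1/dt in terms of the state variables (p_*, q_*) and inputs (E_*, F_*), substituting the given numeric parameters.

#3 |Sf1  (Sf1 (Sf) sets flow on bond)
#4 |Sf2  (source Sf2 imposes f)
#1 |J1  (C1 integral (e out))
#0 |R1  (common-e at J1 fixed by 1)
#2 |I1  (common-e at J1 fixed by 1)

dq_C1/dt = F_Sf1 + F_Sf2 - p_I1/9 - q_C1/9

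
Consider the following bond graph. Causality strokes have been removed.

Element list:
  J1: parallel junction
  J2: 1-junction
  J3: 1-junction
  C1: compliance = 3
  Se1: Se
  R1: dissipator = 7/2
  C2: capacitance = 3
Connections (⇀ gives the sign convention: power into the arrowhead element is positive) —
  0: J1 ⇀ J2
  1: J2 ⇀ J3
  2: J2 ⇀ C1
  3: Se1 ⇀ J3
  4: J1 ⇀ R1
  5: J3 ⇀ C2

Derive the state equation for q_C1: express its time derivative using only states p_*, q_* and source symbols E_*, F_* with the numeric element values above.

β3 →J3  (Se1 (Se) sets effort on bond)
β2 →J2  (C1: C, integral causality)
β5 →J3  (C2 outputs effort q/C2)
β1 →J2  (J3 needs exactly one f-in)
β0 →J1  (closing 1-jn rule on J2)
β4 →R1  (J1: bond 0 brought effort, rest push out)

dq_C1/dt = 2*E_Se1/7 - 2*q_C1/21 - 2*q_C2/21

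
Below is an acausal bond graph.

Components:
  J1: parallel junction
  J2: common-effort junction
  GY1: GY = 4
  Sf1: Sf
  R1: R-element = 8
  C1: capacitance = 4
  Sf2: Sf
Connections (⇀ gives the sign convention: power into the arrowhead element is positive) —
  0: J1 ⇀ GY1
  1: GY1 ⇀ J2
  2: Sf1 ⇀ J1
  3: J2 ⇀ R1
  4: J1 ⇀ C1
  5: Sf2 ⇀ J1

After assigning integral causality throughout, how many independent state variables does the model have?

b2 stroke at Sf1  (Sf1 fixes flow; stroke at Sf1)
b5 stroke at Sf2  (Sf2 (Sf) sets flow on bond)
b4 stroke at J1  (C1 integral (e out))
b0 stroke at GY1  (J1 effort already set via bond 4)
b1 stroke at GY1  (GY1 both-in/both-out from 0)
b3 stroke at J2  (closing 0-jn rule on J2)

1  (C1 all integral)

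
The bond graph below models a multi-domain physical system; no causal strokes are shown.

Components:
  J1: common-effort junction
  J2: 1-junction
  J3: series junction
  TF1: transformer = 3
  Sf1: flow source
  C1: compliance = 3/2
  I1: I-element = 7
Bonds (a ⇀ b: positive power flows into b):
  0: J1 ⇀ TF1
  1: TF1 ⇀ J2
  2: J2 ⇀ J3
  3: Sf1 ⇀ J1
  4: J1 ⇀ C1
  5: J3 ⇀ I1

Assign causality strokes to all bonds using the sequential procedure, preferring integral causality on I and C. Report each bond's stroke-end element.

bond 3 stroke→Sf1  (Sf1 (Sf) sets flow on bond)
bond 4 stroke→J1  (C1 outputs effort q/C1)
bond 0 stroke→TF1  (J1: bond 4 brought effort, rest push out)
bond 1 stroke→J2  (TF1 one-in-one-out from 0)
bond 2 stroke→J3  (only one flow-in slot at J2)
bond 5 stroke→I1  (J3: last free bond brings flow in)

#0 |TF1
#1 |J2
#2 |J3
#3 |Sf1
#4 |J1
#5 |I1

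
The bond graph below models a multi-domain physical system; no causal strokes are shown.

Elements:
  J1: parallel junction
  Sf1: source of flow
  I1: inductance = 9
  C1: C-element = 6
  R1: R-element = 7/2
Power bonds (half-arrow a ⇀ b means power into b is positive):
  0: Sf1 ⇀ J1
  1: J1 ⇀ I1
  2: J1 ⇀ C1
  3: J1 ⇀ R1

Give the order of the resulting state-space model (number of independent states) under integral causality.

2  (C1, I1 all integral)

β0 stroke at Sf1  (Sf1 fixes flow; stroke at Sf1)
β1 stroke at I1  (I1 outputs flow p/I1)
β2 stroke at J1  (prefer integral on C1)
β3 stroke at R1  (J1: bond 2 brought effort, rest push out)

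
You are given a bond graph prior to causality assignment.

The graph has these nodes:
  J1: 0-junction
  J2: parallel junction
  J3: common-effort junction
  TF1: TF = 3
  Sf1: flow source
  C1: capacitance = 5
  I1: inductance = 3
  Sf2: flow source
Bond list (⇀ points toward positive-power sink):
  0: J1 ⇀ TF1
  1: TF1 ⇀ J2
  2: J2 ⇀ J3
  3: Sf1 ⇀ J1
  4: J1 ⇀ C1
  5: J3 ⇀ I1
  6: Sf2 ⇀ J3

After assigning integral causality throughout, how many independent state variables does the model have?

b3 stroke at Sf1  (Sf1: flow source, stroke at near end)
b6 stroke at Sf2  (Sf2 (Sf) sets flow on bond)
b4 stroke at J1  (C1: C, integral causality)
b0 stroke at TF1  (J1 effort already set via bond 4)
b1 stroke at J2  (TF1 one-in-one-out from 0)
b2 stroke at J3  (0-jn J2 has e-setter on 1)
b5 stroke at I1  (J3: bond 2 brought effort, rest push out)

2  (C1, I1 all integral)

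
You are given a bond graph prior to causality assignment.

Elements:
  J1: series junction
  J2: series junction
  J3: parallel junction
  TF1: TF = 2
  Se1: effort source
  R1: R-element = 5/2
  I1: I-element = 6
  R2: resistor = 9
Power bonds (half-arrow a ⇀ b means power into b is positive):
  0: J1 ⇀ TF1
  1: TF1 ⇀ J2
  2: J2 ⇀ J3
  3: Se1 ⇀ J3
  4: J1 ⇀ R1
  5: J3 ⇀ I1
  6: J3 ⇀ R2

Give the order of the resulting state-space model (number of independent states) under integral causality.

bond 3 stroke→J3  (Se1 fixes effort; stroke away)
bond 2 stroke→J2  (common-e at J3 fixed by 3)
bond 5 stroke→I1  (common-e at J3 fixed by 3)
bond 6 stroke→R2  (J3: bond 3 brought effort, rest push out)
bond 1 stroke→TF1  (J2 needs exactly one f-in)
bond 0 stroke→J1  (through TF1, causality passes straight; one stroke at TF1)
bond 4 stroke→R1  (J1 needs exactly one f-in)

1  (I1 all integral)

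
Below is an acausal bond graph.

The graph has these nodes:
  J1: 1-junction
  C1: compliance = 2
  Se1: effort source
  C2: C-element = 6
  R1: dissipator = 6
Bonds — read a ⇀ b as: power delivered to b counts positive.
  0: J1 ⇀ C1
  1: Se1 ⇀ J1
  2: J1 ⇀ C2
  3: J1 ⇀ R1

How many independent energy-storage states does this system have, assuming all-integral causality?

2  (C1, C2 all integral)

#1 stroke→J1  (source Se1 imposes e)
#0 stroke→J1  (prefer integral on C1)
#2 stroke→J1  (C2 outputs effort q/C2)
#3 stroke→R1  (J1 needs exactly one f-in)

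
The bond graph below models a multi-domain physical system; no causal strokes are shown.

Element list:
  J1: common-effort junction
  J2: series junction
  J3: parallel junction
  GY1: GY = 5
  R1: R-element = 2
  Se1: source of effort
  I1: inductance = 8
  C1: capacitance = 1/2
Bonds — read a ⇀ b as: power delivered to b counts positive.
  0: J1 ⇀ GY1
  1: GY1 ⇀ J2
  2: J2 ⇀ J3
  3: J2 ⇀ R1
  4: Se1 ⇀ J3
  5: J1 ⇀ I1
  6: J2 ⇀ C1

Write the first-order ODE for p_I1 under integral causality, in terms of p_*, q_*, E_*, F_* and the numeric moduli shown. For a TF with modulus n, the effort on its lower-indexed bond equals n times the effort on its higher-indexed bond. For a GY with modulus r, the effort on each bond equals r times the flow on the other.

#4 →J3  (Se1 (Se) sets effort on bond)
#2 →J2  (J3 effort already set via bond 4)
#5 →I1  (I1 integral (f out))
#0 →J1  (J1: last free bond brings effort in)
#1 →J2  (GY GY1: same side as bond 0)
#6 →J2  (prefer integral on C1)
#3 →R1  (J2: last free bond brings flow in)

dp_I1/dt = -5*E_Se1/2 - 25*p_I1/16 - 5*q_C1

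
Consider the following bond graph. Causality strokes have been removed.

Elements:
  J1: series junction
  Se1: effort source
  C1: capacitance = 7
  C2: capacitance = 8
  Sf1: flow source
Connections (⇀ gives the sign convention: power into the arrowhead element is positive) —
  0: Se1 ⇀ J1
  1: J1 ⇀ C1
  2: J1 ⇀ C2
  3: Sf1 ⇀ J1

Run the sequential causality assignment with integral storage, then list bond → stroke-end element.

β0 →J1  (source Se1 imposes e)
β3 →Sf1  (source Sf1 imposes f)
β1 →J1  (J1 flow already set via bond 3)
β2 →J1  (common-f at J1 fixed by 3)

β0 |J1
β1 |J1
β2 |J1
β3 |Sf1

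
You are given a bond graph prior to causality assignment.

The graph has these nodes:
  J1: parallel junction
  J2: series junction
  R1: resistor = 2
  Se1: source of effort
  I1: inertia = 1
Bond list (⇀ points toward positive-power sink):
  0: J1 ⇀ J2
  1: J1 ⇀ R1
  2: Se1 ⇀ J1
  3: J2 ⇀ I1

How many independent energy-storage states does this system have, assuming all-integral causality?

β2 |J1  (Se1 fixes effort; stroke away)
β0 |J2  (J1: bond 2 brought effort, rest push out)
β1 |R1  (J1 effort already set via bond 2)
β3 |I1  (J2: last free bond brings flow in)

1  (I1 all integral)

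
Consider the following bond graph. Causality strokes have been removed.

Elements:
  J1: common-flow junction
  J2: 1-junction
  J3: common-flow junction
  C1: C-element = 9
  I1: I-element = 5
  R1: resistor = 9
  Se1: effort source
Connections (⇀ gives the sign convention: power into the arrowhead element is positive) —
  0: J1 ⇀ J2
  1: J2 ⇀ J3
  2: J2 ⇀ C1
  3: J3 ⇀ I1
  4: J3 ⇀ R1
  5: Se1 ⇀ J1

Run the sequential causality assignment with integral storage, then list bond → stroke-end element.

β0 stroke→J2
β1 stroke→J3
β2 stroke→J2
β3 stroke→I1
β4 stroke→J3
β5 stroke→J1

b5 →J1  (source Se1 imposes e)
b0 →J2  (closing 1-jn rule on J1)
b2 →J2  (C1: C, integral causality)
b1 →J3  (closing 1-jn rule on J2)
b3 →I1  (prefer integral on I1)
b4 →J3  (1-jn J3 has f-setter on 3)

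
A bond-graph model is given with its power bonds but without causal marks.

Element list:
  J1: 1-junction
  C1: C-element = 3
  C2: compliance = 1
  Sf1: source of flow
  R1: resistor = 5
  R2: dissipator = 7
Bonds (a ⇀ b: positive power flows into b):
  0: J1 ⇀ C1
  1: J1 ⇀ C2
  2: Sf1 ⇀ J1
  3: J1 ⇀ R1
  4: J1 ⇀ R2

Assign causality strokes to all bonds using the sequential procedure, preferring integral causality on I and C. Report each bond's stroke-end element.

bond 0 stroke→J1
bond 1 stroke→J1
bond 2 stroke→Sf1
bond 3 stroke→J1
bond 4 stroke→J1

β2 stroke at Sf1  (source Sf1 imposes f)
β0 stroke at J1  (common-f at J1 fixed by 2)
β1 stroke at J1  (J1 flow already set via bond 2)
β3 stroke at J1  (J1 flow already set via bond 2)
β4 stroke at J1  (J1 flow already set via bond 2)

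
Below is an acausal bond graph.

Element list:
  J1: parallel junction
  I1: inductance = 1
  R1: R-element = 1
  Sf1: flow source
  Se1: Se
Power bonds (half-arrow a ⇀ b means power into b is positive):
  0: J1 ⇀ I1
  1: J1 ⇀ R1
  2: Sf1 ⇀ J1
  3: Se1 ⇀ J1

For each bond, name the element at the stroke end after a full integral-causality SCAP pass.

bond 2 |Sf1  (source Sf1 imposes f)
bond 3 |J1  (Se1: effort source, stroke at far end)
bond 0 |I1  (J1 effort already set via bond 3)
bond 1 |R1  (J1: bond 3 brought effort, rest push out)

b0 stroke at I1
b1 stroke at R1
b2 stroke at Sf1
b3 stroke at J1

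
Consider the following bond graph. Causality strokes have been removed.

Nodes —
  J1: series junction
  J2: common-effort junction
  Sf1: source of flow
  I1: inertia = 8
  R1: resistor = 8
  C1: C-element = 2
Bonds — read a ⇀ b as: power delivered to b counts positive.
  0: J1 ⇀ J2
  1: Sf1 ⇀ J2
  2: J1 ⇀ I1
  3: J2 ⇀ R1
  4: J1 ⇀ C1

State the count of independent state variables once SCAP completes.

β1 |Sf1  (Sf1 fixes flow; stroke at Sf1)
β2 |I1  (I1: I, integral causality)
β0 |J1  (1-jn J1 has f-setter on 2)
β4 |J1  (common-f at J1 fixed by 2)
β3 |J2  (J2: last free bond brings effort in)

2  (C1, I1 all integral)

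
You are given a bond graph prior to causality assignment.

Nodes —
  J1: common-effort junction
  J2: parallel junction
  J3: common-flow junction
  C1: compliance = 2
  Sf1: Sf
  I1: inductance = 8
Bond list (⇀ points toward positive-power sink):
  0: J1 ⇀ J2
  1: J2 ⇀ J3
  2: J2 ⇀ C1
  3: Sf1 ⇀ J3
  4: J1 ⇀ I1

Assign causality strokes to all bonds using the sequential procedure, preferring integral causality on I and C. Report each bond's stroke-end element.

bond 3 stroke→Sf1  (source Sf1 imposes f)
bond 1 stroke→J3  (J3 flow already set via bond 3)
bond 2 stroke→J2  (C1 integral (e out))
bond 0 stroke→J1  (common-e at J2 fixed by 2)
bond 4 stroke→I1  (J1 effort already set via bond 0)

b0 |J1
b1 |J3
b2 |J2
b3 |Sf1
b4 |I1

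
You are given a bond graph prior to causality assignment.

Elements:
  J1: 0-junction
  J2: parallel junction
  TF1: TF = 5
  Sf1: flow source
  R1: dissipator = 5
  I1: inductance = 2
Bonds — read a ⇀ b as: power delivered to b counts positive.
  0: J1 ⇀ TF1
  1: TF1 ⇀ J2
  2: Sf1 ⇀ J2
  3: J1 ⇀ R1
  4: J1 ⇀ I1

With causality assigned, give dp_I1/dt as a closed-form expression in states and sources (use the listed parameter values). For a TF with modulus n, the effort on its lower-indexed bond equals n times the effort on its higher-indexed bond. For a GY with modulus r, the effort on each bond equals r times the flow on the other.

dp_I1/dt = F_Sf1 - 5*p_I1/2

β2 →Sf1  (Sf1 (Sf) sets flow on bond)
β1 →J2  (only one effort-in slot at J2)
β0 →TF1  (TF1: transformer flips bond 1)
β4 →I1  (prefer integral on I1)
β3 →J1  (J1: last free bond brings effort in)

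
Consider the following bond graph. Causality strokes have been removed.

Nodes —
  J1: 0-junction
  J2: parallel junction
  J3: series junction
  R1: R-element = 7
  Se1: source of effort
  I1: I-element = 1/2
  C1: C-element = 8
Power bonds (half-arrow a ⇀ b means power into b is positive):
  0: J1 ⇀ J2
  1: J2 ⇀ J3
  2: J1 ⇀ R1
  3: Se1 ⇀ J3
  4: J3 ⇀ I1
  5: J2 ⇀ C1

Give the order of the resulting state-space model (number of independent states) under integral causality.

#3 |J3  (source Se1 imposes e)
#4 |I1  (I1: I, integral causality)
#1 |J3  (common-f at J3 fixed by 4)
#5 |J2  (C1 integral (e out))
#0 |J1  (J2: bond 5 brought effort, rest push out)
#2 |R1  (J1 effort already set via bond 0)

2  (C1, I1 all integral)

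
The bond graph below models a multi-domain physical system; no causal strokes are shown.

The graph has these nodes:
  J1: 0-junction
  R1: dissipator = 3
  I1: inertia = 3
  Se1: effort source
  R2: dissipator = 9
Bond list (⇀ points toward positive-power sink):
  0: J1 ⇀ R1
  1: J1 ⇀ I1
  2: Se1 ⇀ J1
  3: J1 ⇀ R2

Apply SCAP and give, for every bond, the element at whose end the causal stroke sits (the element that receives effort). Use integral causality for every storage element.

β2 stroke→J1  (Se1 fixes effort; stroke away)
β0 stroke→R1  (common-e at J1 fixed by 2)
β1 stroke→I1  (J1 effort already set via bond 2)
β3 stroke→R2  (common-e at J1 fixed by 2)

#0 |R1
#1 |I1
#2 |J1
#3 |R2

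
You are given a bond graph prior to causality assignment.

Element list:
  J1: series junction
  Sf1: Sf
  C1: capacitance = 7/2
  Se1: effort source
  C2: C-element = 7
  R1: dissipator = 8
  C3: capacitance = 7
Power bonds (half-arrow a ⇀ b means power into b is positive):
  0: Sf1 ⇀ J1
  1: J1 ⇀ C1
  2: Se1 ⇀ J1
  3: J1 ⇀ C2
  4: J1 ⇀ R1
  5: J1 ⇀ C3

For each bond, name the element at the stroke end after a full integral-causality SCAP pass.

bond 0 |Sf1
bond 1 |J1
bond 2 |J1
bond 3 |J1
bond 4 |J1
bond 5 |J1

β0 →Sf1  (source Sf1 imposes f)
β2 →J1  (Se1 (Se) sets effort on bond)
β1 →J1  (J1 flow already set via bond 0)
β3 →J1  (J1 flow already set via bond 0)
β4 →J1  (J1: bond 0 brought flow, rest push out)
β5 →J1  (J1: bond 0 brought flow, rest push out)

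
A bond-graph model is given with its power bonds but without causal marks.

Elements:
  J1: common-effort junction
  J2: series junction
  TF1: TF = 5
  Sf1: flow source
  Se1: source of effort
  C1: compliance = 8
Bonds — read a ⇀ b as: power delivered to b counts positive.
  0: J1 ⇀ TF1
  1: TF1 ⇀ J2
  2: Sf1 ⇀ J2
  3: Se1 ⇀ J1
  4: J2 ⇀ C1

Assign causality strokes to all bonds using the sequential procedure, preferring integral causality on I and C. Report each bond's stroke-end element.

bond 0 stroke at TF1
bond 1 stroke at J2
bond 2 stroke at Sf1
bond 3 stroke at J1
bond 4 stroke at J2

β2 →Sf1  (source Sf1 imposes f)
β3 →J1  (Se1 fixes effort; stroke away)
β0 →TF1  (0-jn J1 has e-setter on 3)
β1 →J2  (J2: bond 2 brought flow, rest push out)
β4 →J2  (1-jn J2 has f-setter on 2)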